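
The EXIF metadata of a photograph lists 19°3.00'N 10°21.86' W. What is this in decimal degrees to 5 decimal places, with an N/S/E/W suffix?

19.05000° N, 10.36433° W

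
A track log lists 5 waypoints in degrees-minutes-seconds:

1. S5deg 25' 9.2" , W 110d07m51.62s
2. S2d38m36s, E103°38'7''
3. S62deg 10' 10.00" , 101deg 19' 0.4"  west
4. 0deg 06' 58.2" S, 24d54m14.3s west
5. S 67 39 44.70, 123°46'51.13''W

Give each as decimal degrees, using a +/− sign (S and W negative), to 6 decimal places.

1. -5.419222, -110.131006
2. -2.643333, 103.635278
3. -62.169444, -101.316778
4. -0.116167, -24.903972
5. -67.662417, -123.780869

Point 1:
  Latitude: 5° + 25/60 + 9.2/3600 = 5 + 0.416667 + 0.002556 = 5.4192222
  S → negative
  Lon: 7′ + 51.62″ = 7.86033′; 110 + 7.86033/60 = 110.1310056
  W ⇒ negate
Point 2:
  Latitude: 38′ + 36″ = 38.60000′; 2 + 38.60000/60 = 2.6433333
  S ⇒ negate
  Longitude: 103° + 38/60 + 7/3600 = 103 + 0.633333 + 0.001944 = 103.6352778
  E ⇒ keep positive
Point 3:
  Latitude: 62 + 10/60 + 10/3600 = 62.1694444
  hemisphere S, so the sign is −
  Longitude: 101° + 19/60 + 0.4/3600 = 101 + 0.316667 + 0.000111 = 101.3167778
  hemisphere W, so the sign is −
Point 4:
  Latitude: 6′ + 58.2″ = 6.97000′; 0 + 6.97000/60 = 0.1161667
  S → negative
  λ: 24 + 54/60 + 14.3/3600 = 24.9039722
  hemisphere W, so the sign is −
Point 5:
  Latitude: 67° + 39/60 + 44.7/3600 = 67 + 0.650000 + 0.012417 = 67.6624167
  hemisphere S, so the sign is −
  Longitude: 123° + 46/60 + 51.13/3600 = 123 + 0.766667 + 0.014203 = 123.7808694
  hemisphere W, so the sign is −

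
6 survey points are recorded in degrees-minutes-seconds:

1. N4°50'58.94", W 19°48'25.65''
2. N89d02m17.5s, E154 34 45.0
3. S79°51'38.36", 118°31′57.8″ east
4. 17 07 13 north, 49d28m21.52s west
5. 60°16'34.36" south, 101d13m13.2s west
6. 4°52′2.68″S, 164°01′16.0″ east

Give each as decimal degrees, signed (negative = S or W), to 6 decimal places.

Point 1:
  Latitude: 4 + 50/60 + 58.94/3600 = 4.8497056
  N → positive
  Lon: 19 + 48/60 + 25.65/3600 = 19.8071250
  W → negative
Point 2:
  Lat: 2′ + 17.5″ = 2.29167′; 89 + 2.29167/60 = 89.0381944
  N ⇒ keep positive
  Lon: 154 + 34/60 + 45/3600 = 154.5791667
  E ⇒ keep positive
Point 3:
  Lat: 79° + 51/60 + 38.36/3600 = 79 + 0.850000 + 0.010656 = 79.8606556
  S → negative
  λ: 118 + 31/60 + 57.8/3600 = 118.5327222
  E → positive
Point 4:
  Lat: 17 + 7/60 + 13/3600 = 17.1202778
  N ⇒ keep positive
  Longitude: 49° + 28/60 + 21.52/3600 = 49 + 0.466667 + 0.005978 = 49.4726444
  W → negative
Point 5:
  φ: 60° + 16/60 + 34.36/3600 = 60 + 0.266667 + 0.009544 = 60.2762111
  hemisphere S, so the sign is −
  Longitude: 13′ + 13.2″ = 13.22000′; 101 + 13.22000/60 = 101.2203333
  W → negative
Point 6:
  Lat: 4° + 52/60 + 2.68/3600 = 4 + 0.866667 + 0.000744 = 4.8674111
  S → negative
  Lon: 1′ + 16″ = 1.26667′; 164 + 1.26667/60 = 164.0211111
  E ⇒ keep positive

1. 4.849706, -19.807125
2. 89.038194, 154.579167
3. -79.860656, 118.532722
4. 17.120278, -49.472644
5. -60.276211, -101.220333
6. -4.867411, 164.021111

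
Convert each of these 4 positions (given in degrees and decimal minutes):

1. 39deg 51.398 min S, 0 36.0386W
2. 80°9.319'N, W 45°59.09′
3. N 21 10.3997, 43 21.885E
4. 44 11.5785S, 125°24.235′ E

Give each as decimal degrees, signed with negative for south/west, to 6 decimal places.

1. -39.856633, -0.600643
2. 80.155317, -45.984833
3. 21.173328, 43.364750
4. -44.192975, 125.403917

Point 1:
  φ: 39 + 51.398/60 = 39.8566333
  S ⇒ negate
  Lon: 0 + 36.0386/60 = 0.6006433
  W → negative
Point 2:
  Latitude: 9.319′ = 0.155317°; total 80.1553167
  N ⇒ keep positive
  λ: 45 + 59.09/60 = 45.9848333
  W ⇒ negate
Point 3:
  Lat: 21 + 10.3997/60 = 21.1733283
  N ⇒ keep positive
  Longitude: 43 + 21.885/60 = 43.3647500
  E → positive
Point 4:
  φ: 11.5785′ = 0.192975°; total 44.1929750
  S ⇒ negate
  λ: 24.235′ = 0.403917°; total 125.4039167
  E → positive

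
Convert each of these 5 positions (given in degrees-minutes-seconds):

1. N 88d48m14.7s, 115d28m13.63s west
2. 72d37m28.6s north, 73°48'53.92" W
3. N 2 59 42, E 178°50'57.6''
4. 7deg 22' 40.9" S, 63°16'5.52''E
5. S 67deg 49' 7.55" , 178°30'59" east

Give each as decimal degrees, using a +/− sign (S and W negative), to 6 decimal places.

Point 1:
  φ: 88° + 48/60 + 14.7/3600 = 88 + 0.800000 + 0.004083 = 88.8040833
  N ⇒ keep positive
  Lon: 115° + 28/60 + 13.63/3600 = 115 + 0.466667 + 0.003786 = 115.4704528
  hemisphere W, so the sign is −
Point 2:
  φ: 72 + 37/60 + 28.6/3600 = 72.6246111
  N → positive
  Longitude: 73° + 48/60 + 53.92/3600 = 73 + 0.800000 + 0.014978 = 73.8149778
  hemisphere W, so the sign is −
Point 3:
  Lat: 2 + 59/60 + 42/3600 = 2.9950000
  N ⇒ keep positive
  Lon: 178 + 50/60 + 57.6/3600 = 178.8493333
  E ⇒ keep positive
Point 4:
  φ: 7 + 22/60 + 40.9/3600 = 7.3780278
  S → negative
  Longitude: 16′ + 5.52″ = 16.09200′; 63 + 16.09200/60 = 63.2682000
  E ⇒ keep positive
Point 5:
  Latitude: 67° + 49/60 + 7.55/3600 = 67 + 0.816667 + 0.002097 = 67.8187639
  hemisphere S, so the sign is −
  Lon: 178° + 30/60 + 59/3600 = 178 + 0.500000 + 0.016389 = 178.5163889
  E → positive

1. 88.804083, -115.470453
2. 72.624611, -73.814978
3. 2.995000, 178.849333
4. -7.378028, 63.268200
5. -67.818764, 178.516389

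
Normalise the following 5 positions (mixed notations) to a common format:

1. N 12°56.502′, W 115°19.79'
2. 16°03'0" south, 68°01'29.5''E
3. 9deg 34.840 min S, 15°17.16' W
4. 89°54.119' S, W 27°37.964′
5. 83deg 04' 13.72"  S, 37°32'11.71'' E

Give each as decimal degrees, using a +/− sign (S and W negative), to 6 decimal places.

Point 1:
  φ: 56.502′ = 0.941700°; total 12.9417000
  N ⇒ keep positive
  λ: 19.79′ = 0.329833°; total 115.3298333
  hemisphere W, so the sign is −
Point 2:
  φ: 16° + 3/60 + 0/3600 = 16 + 0.050000 + 0.000000 = 16.0500000
  hemisphere S, so the sign is −
  Longitude: 1′ + 29.5″ = 1.49167′; 68 + 1.49167/60 = 68.0248611
  E → positive
Point 3:
  φ: 34.84′ = 0.580667°; total 9.5806667
  S → negative
  Lon: 15 + 17.16/60 = 15.2860000
  hemisphere W, so the sign is −
Point 4:
  Latitude: 54.119′ = 0.901983°; total 89.9019833
  S → negative
  Lon: 27 + 37.964/60 = 27.6327333
  hemisphere W, so the sign is −
Point 5:
  Lat: 83 + 4/60 + 13.72/3600 = 83.0704778
  S → negative
  Longitude: 32′ + 11.71″ = 32.19517′; 37 + 32.19517/60 = 37.5365861
  E ⇒ keep positive

1. 12.941700, -115.329833
2. -16.050000, 68.024861
3. -9.580667, -15.286000
4. -89.901983, -27.632733
5. -83.070478, 37.536586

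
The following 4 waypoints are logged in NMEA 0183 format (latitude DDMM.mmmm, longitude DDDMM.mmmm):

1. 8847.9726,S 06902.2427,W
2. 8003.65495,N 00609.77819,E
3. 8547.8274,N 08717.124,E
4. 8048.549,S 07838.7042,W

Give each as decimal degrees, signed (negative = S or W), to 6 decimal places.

1. -88.799543, -69.037378
2. 80.060916, 6.162970
3. 85.797123, 87.285400
4. -80.809150, -78.645070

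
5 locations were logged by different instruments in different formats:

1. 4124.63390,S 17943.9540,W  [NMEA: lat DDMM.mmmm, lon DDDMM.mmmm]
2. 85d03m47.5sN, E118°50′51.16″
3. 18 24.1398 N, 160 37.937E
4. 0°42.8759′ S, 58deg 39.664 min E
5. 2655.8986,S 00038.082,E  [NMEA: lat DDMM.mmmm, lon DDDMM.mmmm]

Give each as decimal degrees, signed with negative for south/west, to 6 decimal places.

1. -41.410565, -179.732567
2. 85.063194, 118.847544
3. 18.402330, 160.632283
4. -0.714598, 58.661067
5. -26.931643, 0.634700

Point 1:
  Latitude: degrees = first 2 digits = 41, minutes = 24.6339; 41 + 24.6339/60 = 41.4105650
  S → negative
  Lon: split at 3 digits → 179° and 43.954′; 179 + 43.954/60 = 179.7325667
  W ⇒ negate
Point 2:
  Latitude: 3′ + 47.5″ = 3.79167′; 85 + 3.79167/60 = 85.0631944
  N → positive
  Lon: 50′ + 51.16″ = 50.85267′; 118 + 50.85267/60 = 118.8475444
  E → positive
Point 3:
  Lat: 18 + 24.1398/60 = 18.4023300
  N → positive
  λ: 37.937′ = 0.632283°; total 160.6322833
  E → positive
Point 4:
  Latitude: 0 + 42.8759/60 = 0.7145983
  hemisphere S, so the sign is −
  Longitude: 58 + 39.664/60 = 58.6610667
  E → positive
Point 5:
  φ: degrees = first 2 digits = 26, minutes = 55.8986; 26 + 55.8986/60 = 26.9316433
  S ⇒ negate
  λ: degrees = first 3 digits = 0, minutes = 38.082; 0 + 38.082/60 = 0.6347000
  E → positive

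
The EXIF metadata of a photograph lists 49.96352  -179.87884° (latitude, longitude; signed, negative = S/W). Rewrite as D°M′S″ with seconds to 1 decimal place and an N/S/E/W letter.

49°57′48.7″ N, 179°52′43.8″ W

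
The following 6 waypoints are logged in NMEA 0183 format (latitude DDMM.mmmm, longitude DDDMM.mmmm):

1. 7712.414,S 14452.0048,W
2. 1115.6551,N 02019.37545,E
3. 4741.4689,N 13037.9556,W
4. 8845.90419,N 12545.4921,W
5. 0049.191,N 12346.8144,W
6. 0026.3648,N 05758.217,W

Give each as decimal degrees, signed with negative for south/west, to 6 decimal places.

Point 1:
  φ: degrees = first 2 digits = 77, minutes = 12.414; 77 + 12.414/60 = 77.2069000
  S ⇒ negate
  Lon: degrees = first 3 digits = 144, minutes = 52.0048; 144 + 52.0048/60 = 144.8667467
  W → negative
Point 2:
  φ: degrees = first 2 digits = 11, minutes = 15.6551; 11 + 15.6551/60 = 11.2609183
  N ⇒ keep positive
  Longitude: degrees = first 3 digits = 20, minutes = 19.37545; 20 + 19.37545/60 = 20.3229242
  E → positive
Point 3:
  Latitude: split at 2 digits → 47° and 41.4689′; 47 + 41.4689/60 = 47.6911483
  N ⇒ keep positive
  λ: split at 3 digits → 130° and 37.9556′; 130 + 37.9556/60 = 130.6325933
  hemisphere W, so the sign is −
Point 4:
  φ: split at 2 digits → 88° and 45.90419′; 88 + 45.90419/60 = 88.7650698
  N ⇒ keep positive
  λ: split at 3 digits → 125° and 45.4921′; 125 + 45.4921/60 = 125.7582017
  W → negative
Point 5:
  φ: split at 2 digits → 00° and 49.191′; 0 + 49.191/60 = 0.8198500
  N ⇒ keep positive
  λ: split at 3 digits → 123° and 46.8144′; 123 + 46.8144/60 = 123.7802400
  W → negative
Point 6:
  φ: split at 2 digits → 00° and 26.3648′; 0 + 26.3648/60 = 0.4394133
  N → positive
  Longitude: split at 3 digits → 057° and 58.217′; 57 + 58.217/60 = 57.9702833
  hemisphere W, so the sign is −

1. -77.206900, -144.866747
2. 11.260918, 20.322924
3. 47.691148, -130.632593
4. 88.765070, -125.758202
5. 0.819850, -123.780240
6. 0.439413, -57.970283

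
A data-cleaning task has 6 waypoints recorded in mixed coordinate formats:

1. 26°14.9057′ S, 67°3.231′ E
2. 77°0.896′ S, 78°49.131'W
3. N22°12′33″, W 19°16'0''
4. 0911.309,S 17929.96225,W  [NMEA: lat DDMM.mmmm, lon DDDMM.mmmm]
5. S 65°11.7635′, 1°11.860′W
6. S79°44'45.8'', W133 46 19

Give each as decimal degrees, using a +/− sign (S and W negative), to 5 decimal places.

1. -26.24843, 67.05385
2. -77.01493, -78.81885
3. 22.20917, -19.26667
4. -9.18848, -179.49937
5. -65.19606, -1.19767
6. -79.74606, -133.77194

Point 1:
  Latitude: 26 + 14.9057/60 = 26.248428
  S ⇒ negate
  Longitude: 67 + 3.231/60 = 67.053850
  E → positive
Point 2:
  φ: 77 + 0.896/60 = 77.014933
  S → negative
  Lon: 78 + 49.131/60 = 78.818850
  W ⇒ negate
Point 3:
  Latitude: 22 + 12/60 + 33/3600 = 22.209167
  N ⇒ keep positive
  λ: 16′ + 0″ = 16.00000′; 19 + 16.00000/60 = 19.266667
  W ⇒ negate
Point 4:
  φ: degrees = first 2 digits = 9, minutes = 11.309; 9 + 11.309/60 = 9.188483
  S → negative
  Lon: split at 3 digits → 179° and 29.96225′; 179 + 29.96225/60 = 179.499371
  hemisphere W, so the sign is −
Point 5:
  Latitude: 65 + 11.7635/60 = 65.196058
  hemisphere S, so the sign is −
  Lon: 1 + 11.86/60 = 1.197667
  W ⇒ negate
Point 6:
  φ: 79 + 44/60 + 45.8/3600 = 79.746056
  S ⇒ negate
  Lon: 133 + 46/60 + 19/3600 = 133.771944
  hemisphere W, so the sign is −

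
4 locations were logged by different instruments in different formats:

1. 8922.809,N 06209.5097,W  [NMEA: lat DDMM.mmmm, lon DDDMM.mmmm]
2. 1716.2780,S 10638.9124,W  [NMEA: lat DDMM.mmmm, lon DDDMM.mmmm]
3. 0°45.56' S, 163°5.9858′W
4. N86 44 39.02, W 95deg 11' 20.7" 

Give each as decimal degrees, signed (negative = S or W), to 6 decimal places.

1. 89.380150, -62.158495
2. -17.271300, -106.648540
3. -0.759333, -163.099763
4. 86.744172, -95.189083

Point 1:
  Latitude: split at 2 digits → 89° and 22.809′; 89 + 22.809/60 = 89.3801500
  N ⇒ keep positive
  λ: split at 3 digits → 062° and 9.5097′; 62 + 9.5097/60 = 62.1584950
  W → negative
Point 2:
  Latitude: degrees = first 2 digits = 17, minutes = 16.278; 17 + 16.278/60 = 17.2713000
  S ⇒ negate
  Longitude: degrees = first 3 digits = 106, minutes = 38.9124; 106 + 38.9124/60 = 106.6485400
  hemisphere W, so the sign is −
Point 3:
  Latitude: 0 + 45.56/60 = 0.7593333
  S → negative
  Lon: 163 + 5.9858/60 = 163.0997633
  W → negative
Point 4:
  Lat: 86 + 44/60 + 39.02/3600 = 86.7441722
  N ⇒ keep positive
  Lon: 95 + 11/60 + 20.7/3600 = 95.1890833
  W ⇒ negate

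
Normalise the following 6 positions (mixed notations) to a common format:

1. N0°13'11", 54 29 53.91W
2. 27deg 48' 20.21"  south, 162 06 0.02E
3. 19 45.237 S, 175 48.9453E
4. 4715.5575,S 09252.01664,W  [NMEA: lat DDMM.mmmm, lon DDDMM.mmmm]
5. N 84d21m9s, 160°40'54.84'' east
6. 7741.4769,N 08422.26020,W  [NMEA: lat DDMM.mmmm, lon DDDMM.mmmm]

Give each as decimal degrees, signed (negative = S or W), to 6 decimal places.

Point 1:
  φ: 13′ + 11″ = 13.18333′; 0 + 13.18333/60 = 0.2197222
  N ⇒ keep positive
  λ: 29′ + 53.91″ = 29.89850′; 54 + 29.89850/60 = 54.4983083
  W ⇒ negate
Point 2:
  Lat: 27 + 48/60 + 20.21/3600 = 27.8056139
  hemisphere S, so the sign is −
  λ: 6′ + 0.02″ = 6.00033′; 162 + 6.00033/60 = 162.1000056
  E → positive
Point 3:
  φ: 19 + 45.237/60 = 19.7539500
  S ⇒ negate
  Longitude: 175 + 48.9453/60 = 175.8157550
  E ⇒ keep positive
Point 4:
  Latitude: degrees = first 2 digits = 47, minutes = 15.5575; 47 + 15.5575/60 = 47.2592917
  S → negative
  λ: degrees = first 3 digits = 92, minutes = 52.01664; 92 + 52.01664/60 = 92.8669440
  W → negative
Point 5:
  φ: 84° + 21/60 + 9/3600 = 84 + 0.350000 + 0.002500 = 84.3525000
  N → positive
  Lon: 40′ + 54.84″ = 40.91400′; 160 + 40.91400/60 = 160.6819000
  E → positive
Point 6:
  Latitude: split at 2 digits → 77° and 41.4769′; 77 + 41.4769/60 = 77.6912817
  N ⇒ keep positive
  λ: split at 3 digits → 084° and 22.2602′; 84 + 22.2602/60 = 84.3710033
  W → negative

1. 0.219722, -54.498308
2. -27.805614, 162.100006
3. -19.753950, 175.815755
4. -47.259292, -92.866944
5. 84.352500, 160.681900
6. 77.691282, -84.371003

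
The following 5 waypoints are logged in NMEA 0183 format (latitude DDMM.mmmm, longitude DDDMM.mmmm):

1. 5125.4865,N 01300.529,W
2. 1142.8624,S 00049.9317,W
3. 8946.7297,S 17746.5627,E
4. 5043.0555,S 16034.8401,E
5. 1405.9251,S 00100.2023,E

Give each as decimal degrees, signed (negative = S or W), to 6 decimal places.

1. 51.424775, -13.008817
2. -11.714373, -0.832195
3. -89.778828, 177.776045
4. -50.717592, 160.580668
5. -14.098752, 1.003372

Point 1:
  Latitude: degrees = first 2 digits = 51, minutes = 25.4865; 51 + 25.4865/60 = 51.4247750
  N → positive
  Longitude: split at 3 digits → 013° and 0.529′; 13 + 0.529/60 = 13.0088167
  hemisphere W, so the sign is −
Point 2:
  Lat: split at 2 digits → 11° and 42.8624′; 11 + 42.8624/60 = 11.7143733
  hemisphere S, so the sign is −
  Lon: split at 3 digits → 000° and 49.9317′; 0 + 49.9317/60 = 0.8321950
  W ⇒ negate
Point 3:
  Lat: split at 2 digits → 89° and 46.7297′; 89 + 46.7297/60 = 89.7788283
  S ⇒ negate
  λ: split at 3 digits → 177° and 46.5627′; 177 + 46.5627/60 = 177.7760450
  E ⇒ keep positive
Point 4:
  φ: split at 2 digits → 50° and 43.0555′; 50 + 43.0555/60 = 50.7175917
  hemisphere S, so the sign is −
  λ: split at 3 digits → 160° and 34.8401′; 160 + 34.8401/60 = 160.5806683
  E → positive
Point 5:
  Lat: split at 2 digits → 14° and 5.9251′; 14 + 5.9251/60 = 14.0987517
  S → negative
  Lon: split at 3 digits → 001° and 0.2023′; 1 + 0.2023/60 = 1.0033717
  E → positive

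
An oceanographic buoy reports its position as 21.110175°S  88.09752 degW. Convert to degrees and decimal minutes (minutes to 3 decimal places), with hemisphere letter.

21° 6.611′ S, 88° 5.851′ W

Latitude: minutes = (21.110175 − 21) × 60 = 6.61050
λ: 88° + 0.097520 × 60 = 88° 5.85120′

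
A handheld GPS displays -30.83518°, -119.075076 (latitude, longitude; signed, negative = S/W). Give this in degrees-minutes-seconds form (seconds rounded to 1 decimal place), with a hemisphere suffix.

30°50′6.6″ S, 119°04′30.3″ W

Latitude is negative → S; |value| = 30.835180
φ: whole degrees 30; 50.11080′ → 50′ and 6.648″
Longitude is negative → W; |value| = 119.075076
Longitude: 0.075076° → 4.50456′; 0.50456 × 60 = 30.274″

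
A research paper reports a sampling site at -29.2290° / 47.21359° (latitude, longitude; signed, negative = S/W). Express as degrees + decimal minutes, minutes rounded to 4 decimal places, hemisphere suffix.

Latitude is negative → S; |value| = 29.229000
φ: 29° + 0.229000 × 60 = 29° 13.740000′
λ: 47° + 0.213590 × 60 = 47° 12.815400′

29° 13.7400′ S, 47° 12.8154′ E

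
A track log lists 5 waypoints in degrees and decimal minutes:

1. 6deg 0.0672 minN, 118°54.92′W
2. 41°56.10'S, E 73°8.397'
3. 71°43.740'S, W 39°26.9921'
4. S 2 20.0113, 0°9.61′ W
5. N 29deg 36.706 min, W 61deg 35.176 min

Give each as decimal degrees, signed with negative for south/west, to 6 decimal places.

Point 1:
  Latitude: 0.0672′ = 0.001120°; total 6.0011200
  N ⇒ keep positive
  Longitude: 118 + 54.92/60 = 118.9153333
  W → negative
Point 2:
  Lat: 41 + 56.1/60 = 41.9350000
  hemisphere S, so the sign is −
  Longitude: 73 + 8.397/60 = 73.1399500
  E ⇒ keep positive
Point 3:
  Latitude: 43.74′ = 0.729000°; total 71.7290000
  hemisphere S, so the sign is −
  Longitude: 39 + 26.9921/60 = 39.4498683
  hemisphere W, so the sign is −
Point 4:
  φ: 20.0113′ = 0.333522°; total 2.3335217
  hemisphere S, so the sign is −
  λ: 0 + 9.61/60 = 0.1601667
  hemisphere W, so the sign is −
Point 5:
  φ: 29 + 36.706/60 = 29.6117667
  N → positive
  Longitude: 35.176′ = 0.586267°; total 61.5862667
  W → negative

1. 6.001120, -118.915333
2. -41.935000, 73.139950
3. -71.729000, -39.449868
4. -2.333522, -0.160167
5. 29.611767, -61.586267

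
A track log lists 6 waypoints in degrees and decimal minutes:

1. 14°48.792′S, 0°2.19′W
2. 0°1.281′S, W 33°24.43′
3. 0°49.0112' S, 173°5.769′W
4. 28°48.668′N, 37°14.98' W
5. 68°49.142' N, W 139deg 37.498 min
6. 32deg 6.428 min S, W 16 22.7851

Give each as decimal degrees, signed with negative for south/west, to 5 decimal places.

1. -14.81320, -0.03650
2. -0.02135, -33.40717
3. -0.81685, -173.09615
4. 28.81113, -37.24967
5. 68.81903, -139.62497
6. -32.10713, -16.37975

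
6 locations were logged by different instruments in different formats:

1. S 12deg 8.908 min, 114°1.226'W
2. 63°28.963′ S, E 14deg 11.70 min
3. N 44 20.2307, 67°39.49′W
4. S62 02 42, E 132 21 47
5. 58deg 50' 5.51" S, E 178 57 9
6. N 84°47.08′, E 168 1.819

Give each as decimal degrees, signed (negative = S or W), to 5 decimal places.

Point 1:
  Latitude: 8.908′ = 0.148467°; total 12.148467
  hemisphere S, so the sign is −
  λ: 114 + 1.226/60 = 114.020433
  W ⇒ negate
Point 2:
  φ: 63 + 28.963/60 = 63.482717
  S ⇒ negate
  Lon: 11.7′ = 0.195000°; total 14.195000
  E → positive
Point 3:
  Latitude: 20.2307′ = 0.337178°; total 44.337178
  N ⇒ keep positive
  Lon: 67 + 39.49/60 = 67.658167
  hemisphere W, so the sign is −
Point 4:
  Latitude: 2′ + 42″ = 2.70000′; 62 + 2.70000/60 = 62.045000
  S → negative
  Longitude: 21′ + 47″ = 21.78333′; 132 + 21.78333/60 = 132.363056
  E → positive
Point 5:
  Lat: 50′ + 5.51″ = 50.09183′; 58 + 50.09183/60 = 58.834864
  S → negative
  Lon: 178° + 57/60 + 9/3600 = 178 + 0.950000 + 0.002500 = 178.952500
  E → positive
Point 6:
  φ: 84 + 47.08/60 = 84.784667
  N ⇒ keep positive
  Longitude: 168 + 1.819/60 = 168.030317
  E ⇒ keep positive

1. -12.14847, -114.02043
2. -63.48272, 14.19500
3. 44.33718, -67.65817
4. -62.04500, 132.36306
5. -58.83486, 178.95250
6. 84.78467, 168.03032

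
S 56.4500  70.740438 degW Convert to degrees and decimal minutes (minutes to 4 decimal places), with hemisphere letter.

56° 27.0000′ S, 70° 44.4263′ W

Latitude: 56° + 0.450000 × 60 = 56° 27.000000′
Lon: minutes = (70.740438 − 70) × 60 = 44.426280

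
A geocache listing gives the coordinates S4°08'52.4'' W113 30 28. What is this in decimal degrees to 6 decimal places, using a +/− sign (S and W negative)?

-4.147889, -113.507778

Lat: 4 + 8/60 + 52.4/3600 = 4.1478889
S → negative
Lon: 113 + 30/60 + 28/3600 = 113.5077778
W → negative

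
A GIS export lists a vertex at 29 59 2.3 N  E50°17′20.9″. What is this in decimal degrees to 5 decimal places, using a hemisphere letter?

29.98397° N, 50.28914° E

Latitude: 59′ + 2.3″ = 59.03833′; 29 + 59.03833/60 = 29.983972
Longitude: 17′ + 20.9″ = 17.34833′; 50 + 17.34833/60 = 50.289139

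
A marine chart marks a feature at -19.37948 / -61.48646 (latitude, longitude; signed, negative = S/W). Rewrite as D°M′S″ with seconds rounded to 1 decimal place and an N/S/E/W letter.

19°22′46.1″ S, 61°29′11.3″ W

Latitude is negative → S; |value| = 19.379480
Lat: 0.379480° → 22.76880′; 0.76880 × 60 = 46.128″
Longitude is negative → W; |value| = 61.486460
λ: whole degrees 61; 29.18760′ → 29′ and 11.256″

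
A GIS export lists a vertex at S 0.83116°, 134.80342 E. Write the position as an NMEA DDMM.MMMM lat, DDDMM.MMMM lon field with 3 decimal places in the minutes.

0049.870,S / 13448.205,E

φ: fractional part 0.831160 → 49.86960 minutes
Lon: fractional part 0.803420 → 48.20520 minutes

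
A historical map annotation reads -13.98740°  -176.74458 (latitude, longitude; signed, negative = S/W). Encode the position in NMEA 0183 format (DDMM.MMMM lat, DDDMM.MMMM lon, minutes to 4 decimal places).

1359.2440,S / 17644.6748,W

Latitude is negative → S; |value| = 13.987400
φ: minutes = (13.987400 − 13) × 60 = 59.244000
Longitude is negative → W; |value| = 176.744580
Lon: minutes = (176.744580 − 176) × 60 = 44.674800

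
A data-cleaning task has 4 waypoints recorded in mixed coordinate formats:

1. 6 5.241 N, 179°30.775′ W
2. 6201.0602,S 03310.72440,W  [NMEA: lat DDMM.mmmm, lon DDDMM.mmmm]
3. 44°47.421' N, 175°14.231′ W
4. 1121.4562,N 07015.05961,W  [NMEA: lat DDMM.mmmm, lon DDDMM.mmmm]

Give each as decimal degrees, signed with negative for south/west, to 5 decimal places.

1. 6.08735, -179.51292
2. -62.01767, -33.17874
3. 44.79035, -175.23718
4. 11.35760, -70.25099

Point 1:
  Latitude: 6 + 5.241/60 = 6.087350
  N ⇒ keep positive
  Lon: 30.775′ = 0.512917°; total 179.512917
  W ⇒ negate
Point 2:
  Latitude: degrees = first 2 digits = 62, minutes = 1.0602; 62 + 1.0602/60 = 62.017670
  S ⇒ negate
  Lon: split at 3 digits → 033° and 10.7244′; 33 + 10.7244/60 = 33.178740
  W → negative
Point 3:
  Latitude: 44 + 47.421/60 = 44.790350
  N ⇒ keep positive
  Longitude: 14.231′ = 0.237183°; total 175.237183
  W ⇒ negate
Point 4:
  Lat: split at 2 digits → 11° and 21.4562′; 11 + 21.4562/60 = 11.357603
  N ⇒ keep positive
  Longitude: degrees = first 3 digits = 70, minutes = 15.05961; 70 + 15.05961/60 = 70.250994
  W ⇒ negate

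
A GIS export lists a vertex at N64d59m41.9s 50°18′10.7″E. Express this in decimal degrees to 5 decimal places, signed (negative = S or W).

φ: 64 + 59/60 + 41.9/3600 = 64.994972
N → positive
Lon: 50 + 18/60 + 10.7/3600 = 50.302972
E → positive

64.99497, 50.30297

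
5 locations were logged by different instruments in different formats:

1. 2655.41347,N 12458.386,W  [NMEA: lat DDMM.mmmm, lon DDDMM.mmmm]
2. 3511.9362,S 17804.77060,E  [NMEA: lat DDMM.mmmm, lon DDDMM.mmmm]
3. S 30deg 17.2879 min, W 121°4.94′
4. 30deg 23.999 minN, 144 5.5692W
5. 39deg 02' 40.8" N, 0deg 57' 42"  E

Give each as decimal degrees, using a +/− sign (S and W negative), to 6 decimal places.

1. 26.923558, -124.973100
2. -35.198937, 178.079510
3. -30.288132, -121.082333
4. 30.399983, -144.092820
5. 39.044667, 0.961667

Point 1:
  Lat: split at 2 digits → 26° and 55.41347′; 26 + 55.41347/60 = 26.9235578
  N → positive
  λ: split at 3 digits → 124° and 58.386′; 124 + 58.386/60 = 124.9731000
  hemisphere W, so the sign is −
Point 2:
  φ: degrees = first 2 digits = 35, minutes = 11.9362; 35 + 11.9362/60 = 35.1989367
  S → negative
  λ: split at 3 digits → 178° and 4.7706′; 178 + 4.7706/60 = 178.0795100
  E → positive
Point 3:
  φ: 17.2879′ = 0.288132°; total 30.2881317
  S → negative
  Longitude: 121 + 4.94/60 = 121.0823333
  W ⇒ negate
Point 4:
  φ: 30 + 23.999/60 = 30.3999833
  N ⇒ keep positive
  Longitude: 5.5692′ = 0.092820°; total 144.0928200
  W → negative
Point 5:
  Latitude: 2′ + 40.8″ = 2.68000′; 39 + 2.68000/60 = 39.0446667
  N → positive
  Lon: 0 + 57/60 + 42/3600 = 0.9616667
  E → positive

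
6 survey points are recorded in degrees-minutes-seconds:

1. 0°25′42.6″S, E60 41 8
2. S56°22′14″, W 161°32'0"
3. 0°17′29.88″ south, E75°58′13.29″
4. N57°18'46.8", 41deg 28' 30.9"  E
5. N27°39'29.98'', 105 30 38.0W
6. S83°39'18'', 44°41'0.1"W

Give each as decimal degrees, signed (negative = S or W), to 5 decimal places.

1. -0.42850, 60.68556
2. -56.37056, -161.53333
3. -0.29163, 75.97036
4. 57.31300, 41.47525
5. 27.65833, -105.51056
6. -83.65500, -44.68336

Point 1:
  Latitude: 25′ + 42.6″ = 25.71000′; 0 + 25.71000/60 = 0.428500
  S → negative
  λ: 41′ + 8″ = 41.13333′; 60 + 41.13333/60 = 60.685556
  E ⇒ keep positive
Point 2:
  φ: 56 + 22/60 + 14/3600 = 56.370556
  S ⇒ negate
  Longitude: 161° + 32/60 + 0/3600 = 161 + 0.533333 + 0.000000 = 161.533333
  W → negative
Point 3:
  Latitude: 17′ + 29.88″ = 17.49800′; 0 + 17.49800/60 = 0.291633
  S ⇒ negate
  λ: 58′ + 13.29″ = 58.22150′; 75 + 58.22150/60 = 75.970358
  E → positive
Point 4:
  Latitude: 57 + 18/60 + 46.8/3600 = 57.313000
  N ⇒ keep positive
  Lon: 41 + 28/60 + 30.9/3600 = 41.475250
  E → positive
Point 5:
  φ: 39′ + 29.98″ = 39.49967′; 27 + 39.49967/60 = 27.658328
  N ⇒ keep positive
  Longitude: 30′ + 38″ = 30.63333′; 105 + 30.63333/60 = 105.510556
  hemisphere W, so the sign is −
Point 6:
  φ: 83° + 39/60 + 18/3600 = 83 + 0.650000 + 0.005000 = 83.655000
  S ⇒ negate
  λ: 41′ + 0.1″ = 41.00167′; 44 + 41.00167/60 = 44.683361
  hemisphere W, so the sign is −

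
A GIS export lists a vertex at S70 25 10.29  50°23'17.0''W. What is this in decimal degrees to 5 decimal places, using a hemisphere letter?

70.41953° S, 50.38806° W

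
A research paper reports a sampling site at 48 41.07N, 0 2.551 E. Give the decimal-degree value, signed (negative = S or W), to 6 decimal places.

Lat: 41.07′ = 0.684500°; total 48.6845000
N ⇒ keep positive
λ: 2.551′ = 0.042517°; total 0.0425167
E → positive

48.684500, 0.042517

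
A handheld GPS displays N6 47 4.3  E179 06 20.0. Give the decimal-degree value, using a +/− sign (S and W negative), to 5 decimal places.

6.78453, 179.10556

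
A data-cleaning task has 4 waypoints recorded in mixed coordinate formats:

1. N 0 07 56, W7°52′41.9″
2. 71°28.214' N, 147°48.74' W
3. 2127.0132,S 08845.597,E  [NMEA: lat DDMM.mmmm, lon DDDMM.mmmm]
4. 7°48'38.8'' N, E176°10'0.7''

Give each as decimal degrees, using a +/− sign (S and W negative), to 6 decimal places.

Point 1:
  Lat: 0° + 7/60 + 56/3600 = 0 + 0.116667 + 0.015556 = 0.1322222
  N ⇒ keep positive
  Lon: 7 + 52/60 + 41.9/3600 = 7.8783056
  hemisphere W, so the sign is −
Point 2:
  Latitude: 28.214′ = 0.470233°; total 71.4702333
  N ⇒ keep positive
  Lon: 48.74′ = 0.812333°; total 147.8123333
  W ⇒ negate
Point 3:
  Lat: degrees = first 2 digits = 21, minutes = 27.0132; 21 + 27.0132/60 = 21.4502200
  S → negative
  Longitude: degrees = first 3 digits = 88, minutes = 45.597; 88 + 45.597/60 = 88.7599500
  E ⇒ keep positive
Point 4:
  Lat: 48′ + 38.8″ = 48.64667′; 7 + 48.64667/60 = 7.8107778
  N ⇒ keep positive
  Lon: 176° + 10/60 + 0.7/3600 = 176 + 0.166667 + 0.000194 = 176.1668611
  E → positive

1. 0.132222, -7.878306
2. 71.470233, -147.812333
3. -21.450220, 88.759950
4. 7.810778, 176.166861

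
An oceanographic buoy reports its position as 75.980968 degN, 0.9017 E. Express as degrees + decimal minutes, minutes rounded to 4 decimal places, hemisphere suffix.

Latitude: minutes = (75.980968 − 75) × 60 = 58.858080
Longitude: minutes = (0.901700 − 0) × 60 = 54.102000

75° 58.8581′ N, 0° 54.1020′ E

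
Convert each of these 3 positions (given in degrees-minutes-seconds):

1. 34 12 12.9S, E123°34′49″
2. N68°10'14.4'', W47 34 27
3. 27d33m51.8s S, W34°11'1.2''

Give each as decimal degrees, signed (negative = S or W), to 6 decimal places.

1. -34.203583, 123.580278
2. 68.170667, -47.574167
3. -27.564389, -34.183667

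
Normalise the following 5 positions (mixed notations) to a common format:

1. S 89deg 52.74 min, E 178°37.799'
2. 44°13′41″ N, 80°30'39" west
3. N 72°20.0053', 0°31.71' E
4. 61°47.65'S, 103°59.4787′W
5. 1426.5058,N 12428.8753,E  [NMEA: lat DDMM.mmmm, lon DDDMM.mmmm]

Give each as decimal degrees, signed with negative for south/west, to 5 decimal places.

1. -89.87900, 178.62998
2. 44.22806, -80.51083
3. 72.33342, 0.52850
4. -61.79417, -103.99131
5. 14.44176, 124.48126

Point 1:
  Latitude: 52.74′ = 0.879000°; total 89.879000
  S → negative
  Lon: 178 + 37.799/60 = 178.629983
  E → positive
Point 2:
  Lat: 44 + 13/60 + 41/3600 = 44.228056
  N → positive
  λ: 80 + 30/60 + 39/3600 = 80.510833
  hemisphere W, so the sign is −
Point 3:
  φ: 72 + 20.0053/60 = 72.333422
  N → positive
  λ: 0 + 31.71/60 = 0.528500
  E → positive
Point 4:
  Latitude: 61 + 47.65/60 = 61.794167
  S → negative
  λ: 59.4787′ = 0.991312°; total 103.991312
  hemisphere W, so the sign is −
Point 5:
  φ: degrees = first 2 digits = 14, minutes = 26.5058; 14 + 26.5058/60 = 14.441763
  N ⇒ keep positive
  λ: split at 3 digits → 124° and 28.8753′; 124 + 28.8753/60 = 124.481255
  E ⇒ keep positive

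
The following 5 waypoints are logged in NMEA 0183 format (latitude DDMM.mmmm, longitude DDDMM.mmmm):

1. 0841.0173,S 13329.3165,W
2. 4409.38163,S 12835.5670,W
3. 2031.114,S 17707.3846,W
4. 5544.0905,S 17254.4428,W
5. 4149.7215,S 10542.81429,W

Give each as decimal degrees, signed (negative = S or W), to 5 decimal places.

1. -8.68362, -133.48861
2. -44.15636, -128.59278
3. -20.51857, -177.12308
4. -55.73484, -172.90738
5. -41.82869, -105.71357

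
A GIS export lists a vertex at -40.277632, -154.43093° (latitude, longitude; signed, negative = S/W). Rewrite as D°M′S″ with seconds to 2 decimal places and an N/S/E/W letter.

40°16′39.48″ S, 154°25′51.35″ W

Latitude is negative → S; |value| = 40.277632
Lat: 0.277632° → 16.65792′; 0.65792 × 60 = 39.4752″
Longitude is negative → W; |value| = 154.430930
Lon: 0.430930° → 25.85580′; 0.85580 × 60 = 51.3480″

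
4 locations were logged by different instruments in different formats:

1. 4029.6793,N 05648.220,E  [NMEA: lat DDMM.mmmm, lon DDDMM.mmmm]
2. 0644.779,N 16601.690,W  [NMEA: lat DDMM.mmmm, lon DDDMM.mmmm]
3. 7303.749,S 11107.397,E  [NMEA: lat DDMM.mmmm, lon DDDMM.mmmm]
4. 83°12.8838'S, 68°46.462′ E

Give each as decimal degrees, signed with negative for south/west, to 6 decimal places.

1. 40.494655, 56.803667
2. 6.746317, -166.028167
3. -73.062483, 111.123283
4. -83.214730, 68.774367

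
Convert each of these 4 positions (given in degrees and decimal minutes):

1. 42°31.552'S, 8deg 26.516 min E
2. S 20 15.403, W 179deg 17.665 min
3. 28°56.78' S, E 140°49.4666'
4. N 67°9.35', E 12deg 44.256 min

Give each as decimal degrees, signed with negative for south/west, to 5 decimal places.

Point 1:
  φ: 31.552′ = 0.525867°; total 42.525867
  S → negative
  Longitude: 26.516′ = 0.441933°; total 8.441933
  E → positive
Point 2:
  φ: 20 + 15.403/60 = 20.256717
  hemisphere S, so the sign is −
  λ: 17.665′ = 0.294417°; total 179.294417
  W → negative
Point 3:
  Lat: 56.78′ = 0.946333°; total 28.946333
  S → negative
  λ: 140 + 49.4666/60 = 140.824443
  E → positive
Point 4:
  Lat: 67 + 9.35/60 = 67.155833
  N → positive
  λ: 12 + 44.256/60 = 12.737600
  E → positive

1. -42.52587, 8.44193
2. -20.25672, -179.29442
3. -28.94633, 140.82444
4. 67.15583, 12.73760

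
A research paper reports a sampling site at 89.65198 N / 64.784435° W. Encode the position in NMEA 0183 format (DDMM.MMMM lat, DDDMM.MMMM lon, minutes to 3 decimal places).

8939.119,N / 06447.066,W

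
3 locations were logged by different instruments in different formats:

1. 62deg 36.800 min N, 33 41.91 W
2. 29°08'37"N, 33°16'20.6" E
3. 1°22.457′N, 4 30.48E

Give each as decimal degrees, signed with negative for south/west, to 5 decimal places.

Point 1:
  Lat: 36.8′ = 0.613333°; total 62.613333
  N ⇒ keep positive
  λ: 41.91′ = 0.698500°; total 33.698500
  hemisphere W, so the sign is −
Point 2:
  Latitude: 29 + 8/60 + 37/3600 = 29.143611
  N → positive
  Longitude: 33° + 16/60 + 20.6/3600 = 33 + 0.266667 + 0.005722 = 33.272389
  E → positive
Point 3:
  φ: 22.457′ = 0.374283°; total 1.374283
  N ⇒ keep positive
  Longitude: 4 + 30.48/60 = 4.508000
  E ⇒ keep positive

1. 62.61333, -33.69850
2. 29.14361, 33.27239
3. 1.37428, 4.50800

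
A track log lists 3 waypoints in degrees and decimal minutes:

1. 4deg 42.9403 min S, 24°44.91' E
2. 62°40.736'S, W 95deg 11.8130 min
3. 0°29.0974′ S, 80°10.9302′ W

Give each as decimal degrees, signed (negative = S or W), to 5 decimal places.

Point 1:
  Lat: 4 + 42.9403/60 = 4.715672
  hemisphere S, so the sign is −
  λ: 44.91′ = 0.748500°; total 24.748500
  E → positive
Point 2:
  φ: 40.736′ = 0.678933°; total 62.678933
  S ⇒ negate
  Lon: 95 + 11.813/60 = 95.196883
  W → negative
Point 3:
  Lat: 0 + 29.0974/60 = 0.484957
  hemisphere S, so the sign is −
  Lon: 10.9302′ = 0.182170°; total 80.182170
  W → negative

1. -4.71567, 24.74850
2. -62.67893, -95.19688
3. -0.48496, -80.18217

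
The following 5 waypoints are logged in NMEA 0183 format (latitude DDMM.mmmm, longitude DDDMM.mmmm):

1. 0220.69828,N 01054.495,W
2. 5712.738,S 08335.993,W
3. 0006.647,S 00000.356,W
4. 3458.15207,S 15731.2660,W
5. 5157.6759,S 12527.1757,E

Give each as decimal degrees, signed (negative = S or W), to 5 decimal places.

Point 1:
  Latitude: split at 2 digits → 02° and 20.69828′; 2 + 20.69828/60 = 2.344971
  N ⇒ keep positive
  Longitude: degrees = first 3 digits = 10, minutes = 54.495; 10 + 54.495/60 = 10.908250
  W → negative
Point 2:
  φ: degrees = first 2 digits = 57, minutes = 12.738; 57 + 12.738/60 = 57.212300
  S → negative
  λ: split at 3 digits → 083° and 35.993′; 83 + 35.993/60 = 83.599883
  hemisphere W, so the sign is −
Point 3:
  φ: degrees = first 2 digits = 0, minutes = 6.647; 0 + 6.647/60 = 0.110783
  S → negative
  Lon: degrees = first 3 digits = 0, minutes = 0.356; 0 + 0.356/60 = 0.005933
  W ⇒ negate
Point 4:
  Lat: degrees = first 2 digits = 34, minutes = 58.15207; 34 + 58.15207/60 = 34.969201
  hemisphere S, so the sign is −
  λ: degrees = first 3 digits = 157, minutes = 31.266; 157 + 31.266/60 = 157.521100
  W → negative
Point 5:
  φ: split at 2 digits → 51° and 57.6759′; 51 + 57.6759/60 = 51.961265
  S ⇒ negate
  Lon: degrees = first 3 digits = 125, minutes = 27.1757; 125 + 27.1757/60 = 125.452928
  E ⇒ keep positive

1. 2.34497, -10.90825
2. -57.21230, -83.59988
3. -0.11078, -0.00593
4. -34.96920, -157.52110
5. -51.96127, 125.45293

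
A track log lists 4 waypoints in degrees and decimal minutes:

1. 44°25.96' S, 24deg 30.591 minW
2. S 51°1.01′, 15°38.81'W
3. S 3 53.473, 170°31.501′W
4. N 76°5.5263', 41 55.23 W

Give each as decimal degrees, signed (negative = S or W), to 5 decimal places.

Point 1:
  Latitude: 25.96′ = 0.432667°; total 44.432667
  S ⇒ negate
  Longitude: 24 + 30.591/60 = 24.509850
  hemisphere W, so the sign is −
Point 2:
  φ: 51 + 1.01/60 = 51.016833
  S → negative
  Lon: 38.81′ = 0.646833°; total 15.646833
  W → negative
Point 3:
  Lat: 53.473′ = 0.891217°; total 3.891217
  hemisphere S, so the sign is −
  λ: 170 + 31.501/60 = 170.525017
  W ⇒ negate
Point 4:
  φ: 76 + 5.5263/60 = 76.092105
  N ⇒ keep positive
  Lon: 55.23′ = 0.920500°; total 41.920500
  W ⇒ negate

1. -44.43267, -24.50985
2. -51.01683, -15.64683
3. -3.89122, -170.52502
4. 76.09211, -41.92050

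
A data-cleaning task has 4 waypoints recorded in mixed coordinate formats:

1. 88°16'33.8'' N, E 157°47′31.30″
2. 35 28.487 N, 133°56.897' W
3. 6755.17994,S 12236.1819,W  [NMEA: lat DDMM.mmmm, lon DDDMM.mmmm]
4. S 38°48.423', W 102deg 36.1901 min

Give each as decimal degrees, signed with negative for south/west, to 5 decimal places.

1. 88.27606, 157.79203
2. 35.47478, -133.94828
3. -67.91967, -122.60303
4. -38.80705, -102.60317

Point 1:
  Latitude: 88 + 16/60 + 33.8/3600 = 88.276056
  N ⇒ keep positive
  Longitude: 157 + 47/60 + 31.3/3600 = 157.792028
  E → positive
Point 2:
  Latitude: 35 + 28.487/60 = 35.474783
  N → positive
  λ: 133 + 56.897/60 = 133.948283
  W → negative
Point 3:
  Latitude: split at 2 digits → 67° and 55.17994′; 67 + 55.17994/60 = 67.919666
  hemisphere S, so the sign is −
  Longitude: split at 3 digits → 122° and 36.1819′; 122 + 36.1819/60 = 122.603032
  hemisphere W, so the sign is −
Point 4:
  φ: 38 + 48.423/60 = 38.807050
  S ⇒ negate
  Lon: 36.1901′ = 0.603168°; total 102.603168
  W ⇒ negate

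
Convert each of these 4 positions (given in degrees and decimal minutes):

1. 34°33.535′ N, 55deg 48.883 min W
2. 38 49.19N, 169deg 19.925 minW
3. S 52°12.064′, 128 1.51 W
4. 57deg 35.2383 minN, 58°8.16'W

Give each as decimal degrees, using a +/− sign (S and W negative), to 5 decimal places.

Point 1:
  Lat: 34 + 33.535/60 = 34.558917
  N ⇒ keep positive
  λ: 48.883′ = 0.814717°; total 55.814717
  W ⇒ negate
Point 2:
  φ: 38 + 49.19/60 = 38.819833
  N → positive
  λ: 169 + 19.925/60 = 169.332083
  W ⇒ negate
Point 3:
  φ: 52 + 12.064/60 = 52.201067
  hemisphere S, so the sign is −
  λ: 128 + 1.51/60 = 128.025167
  hemisphere W, so the sign is −
Point 4:
  Lat: 35.2383′ = 0.587305°; total 57.587305
  N → positive
  Lon: 58 + 8.16/60 = 58.136000
  W → negative

1. 34.55892, -55.81472
2. 38.81983, -169.33208
3. -52.20107, -128.02517
4. 57.58731, -58.13600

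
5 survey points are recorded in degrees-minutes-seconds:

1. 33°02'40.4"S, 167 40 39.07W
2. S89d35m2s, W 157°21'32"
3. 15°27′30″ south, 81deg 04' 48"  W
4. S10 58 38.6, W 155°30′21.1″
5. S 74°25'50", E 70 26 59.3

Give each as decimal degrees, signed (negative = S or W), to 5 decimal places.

Point 1:
  Latitude: 33° + 2/60 + 40.4/3600 = 33 + 0.033333 + 0.011222 = 33.044556
  hemisphere S, so the sign is −
  Lon: 167° + 40/60 + 39.07/3600 = 167 + 0.666667 + 0.010853 = 167.677519
  W ⇒ negate
Point 2:
  Lat: 35′ + 2″ = 35.03333′; 89 + 35.03333/60 = 89.583889
  hemisphere S, so the sign is −
  Longitude: 157° + 21/60 + 32/3600 = 157 + 0.350000 + 0.008889 = 157.358889
  hemisphere W, so the sign is −
Point 3:
  φ: 27′ + 30″ = 27.50000′; 15 + 27.50000/60 = 15.458333
  hemisphere S, so the sign is −
  λ: 81 + 4/60 + 48/3600 = 81.080000
  W ⇒ negate
Point 4:
  Lat: 10 + 58/60 + 38.6/3600 = 10.977389
  S ⇒ negate
  Lon: 155 + 30/60 + 21.1/3600 = 155.505861
  hemisphere W, so the sign is −
Point 5:
  Lat: 74° + 25/60 + 50/3600 = 74 + 0.416667 + 0.013889 = 74.430556
  S → negative
  λ: 26′ + 59.3″ = 26.98833′; 70 + 26.98833/60 = 70.449806
  E → positive

1. -33.04456, -167.67752
2. -89.58389, -157.35889
3. -15.45833, -81.08000
4. -10.97739, -155.50586
5. -74.43056, 70.44981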